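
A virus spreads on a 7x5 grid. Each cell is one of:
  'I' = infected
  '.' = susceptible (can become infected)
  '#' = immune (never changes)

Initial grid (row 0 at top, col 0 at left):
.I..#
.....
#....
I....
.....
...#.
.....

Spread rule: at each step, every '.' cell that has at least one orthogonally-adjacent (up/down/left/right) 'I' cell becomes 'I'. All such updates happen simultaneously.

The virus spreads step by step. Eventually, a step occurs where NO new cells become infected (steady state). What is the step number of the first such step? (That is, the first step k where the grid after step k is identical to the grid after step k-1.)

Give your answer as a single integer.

Step 0 (initial): 2 infected
Step 1: +5 new -> 7 infected
Step 2: +7 new -> 14 infected
Step 3: +6 new -> 20 infected
Step 4: +6 new -> 26 infected
Step 5: +3 new -> 29 infected
Step 6: +2 new -> 31 infected
Step 7: +1 new -> 32 infected
Step 8: +0 new -> 32 infected

Answer: 8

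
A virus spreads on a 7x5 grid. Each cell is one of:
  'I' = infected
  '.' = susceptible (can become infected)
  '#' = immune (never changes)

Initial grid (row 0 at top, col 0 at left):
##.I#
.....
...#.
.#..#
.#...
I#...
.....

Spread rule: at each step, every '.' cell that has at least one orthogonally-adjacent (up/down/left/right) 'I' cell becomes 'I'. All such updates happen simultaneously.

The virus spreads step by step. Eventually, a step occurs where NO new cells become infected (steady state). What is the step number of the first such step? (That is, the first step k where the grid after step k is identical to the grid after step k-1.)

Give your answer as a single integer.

Answer: 8

Derivation:
Step 0 (initial): 2 infected
Step 1: +4 new -> 6 infected
Step 2: +4 new -> 10 infected
Step 3: +5 new -> 15 infected
Step 4: +5 new -> 20 infected
Step 5: +4 new -> 24 infected
Step 6: +2 new -> 26 infected
Step 7: +1 new -> 27 infected
Step 8: +0 new -> 27 infected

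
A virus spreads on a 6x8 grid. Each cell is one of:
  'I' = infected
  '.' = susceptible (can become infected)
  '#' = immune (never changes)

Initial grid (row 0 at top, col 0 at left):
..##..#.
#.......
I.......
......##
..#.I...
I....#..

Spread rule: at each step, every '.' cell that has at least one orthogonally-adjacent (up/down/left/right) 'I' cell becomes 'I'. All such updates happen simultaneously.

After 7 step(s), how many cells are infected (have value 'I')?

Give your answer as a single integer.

Answer: 40

Derivation:
Step 0 (initial): 3 infected
Step 1: +8 new -> 11 infected
Step 2: +10 new -> 21 infected
Step 3: +8 new -> 29 infected
Step 4: +6 new -> 35 infected
Step 5: +3 new -> 38 infected
Step 6: +1 new -> 39 infected
Step 7: +1 new -> 40 infected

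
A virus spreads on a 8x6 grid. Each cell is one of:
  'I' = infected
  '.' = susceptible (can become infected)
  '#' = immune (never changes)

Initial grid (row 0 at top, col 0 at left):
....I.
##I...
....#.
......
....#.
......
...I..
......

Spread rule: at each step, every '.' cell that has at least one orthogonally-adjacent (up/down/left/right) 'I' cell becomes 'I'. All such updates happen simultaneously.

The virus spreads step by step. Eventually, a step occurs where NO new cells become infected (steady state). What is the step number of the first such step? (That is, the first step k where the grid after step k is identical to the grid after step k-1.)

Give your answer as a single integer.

Answer: 6

Derivation:
Step 0 (initial): 3 infected
Step 1: +10 new -> 13 infected
Step 2: +12 new -> 25 infected
Step 3: +11 new -> 36 infected
Step 4: +7 new -> 43 infected
Step 5: +1 new -> 44 infected
Step 6: +0 new -> 44 infected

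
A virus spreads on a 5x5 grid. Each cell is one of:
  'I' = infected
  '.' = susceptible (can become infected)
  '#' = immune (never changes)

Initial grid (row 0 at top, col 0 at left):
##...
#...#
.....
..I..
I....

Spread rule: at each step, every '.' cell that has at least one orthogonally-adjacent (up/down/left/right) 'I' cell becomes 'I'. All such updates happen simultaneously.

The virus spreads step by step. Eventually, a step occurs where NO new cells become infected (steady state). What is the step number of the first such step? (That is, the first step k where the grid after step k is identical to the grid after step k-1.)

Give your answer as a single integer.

Answer: 6

Derivation:
Step 0 (initial): 2 infected
Step 1: +6 new -> 8 infected
Step 2: +6 new -> 14 infected
Step 3: +5 new -> 19 infected
Step 4: +1 new -> 20 infected
Step 5: +1 new -> 21 infected
Step 6: +0 new -> 21 infected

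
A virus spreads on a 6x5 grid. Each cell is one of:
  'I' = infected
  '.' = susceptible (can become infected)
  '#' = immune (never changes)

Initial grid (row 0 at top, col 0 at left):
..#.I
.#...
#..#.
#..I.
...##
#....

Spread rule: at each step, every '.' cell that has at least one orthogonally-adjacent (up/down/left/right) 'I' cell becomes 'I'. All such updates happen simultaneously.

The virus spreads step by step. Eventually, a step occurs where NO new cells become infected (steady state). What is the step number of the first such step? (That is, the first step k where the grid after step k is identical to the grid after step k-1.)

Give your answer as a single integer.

Step 0 (initial): 2 infected
Step 1: +4 new -> 6 infected
Step 2: +5 new -> 11 infected
Step 3: +4 new -> 15 infected
Step 4: +3 new -> 18 infected
Step 5: +1 new -> 19 infected
Step 6: +0 new -> 19 infected

Answer: 6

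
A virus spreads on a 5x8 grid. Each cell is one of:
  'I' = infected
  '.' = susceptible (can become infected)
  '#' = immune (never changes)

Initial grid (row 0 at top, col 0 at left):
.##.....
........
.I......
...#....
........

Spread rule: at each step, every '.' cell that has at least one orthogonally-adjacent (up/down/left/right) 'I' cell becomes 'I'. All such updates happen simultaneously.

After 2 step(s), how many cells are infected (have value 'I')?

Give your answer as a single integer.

Step 0 (initial): 1 infected
Step 1: +4 new -> 5 infected
Step 2: +6 new -> 11 infected

Answer: 11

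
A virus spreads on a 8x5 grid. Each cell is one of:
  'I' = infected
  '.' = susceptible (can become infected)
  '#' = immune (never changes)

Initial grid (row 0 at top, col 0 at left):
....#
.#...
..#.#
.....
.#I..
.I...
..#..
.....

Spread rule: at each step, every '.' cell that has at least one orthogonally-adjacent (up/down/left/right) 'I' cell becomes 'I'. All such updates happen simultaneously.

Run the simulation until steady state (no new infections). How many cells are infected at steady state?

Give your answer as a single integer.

Step 0 (initial): 2 infected
Step 1: +5 new -> 7 infected
Step 2: +7 new -> 14 infected
Step 3: +8 new -> 22 infected
Step 4: +4 new -> 26 infected
Step 5: +5 new -> 31 infected
Step 6: +2 new -> 33 infected
Step 7: +1 new -> 34 infected
Step 8: +0 new -> 34 infected

Answer: 34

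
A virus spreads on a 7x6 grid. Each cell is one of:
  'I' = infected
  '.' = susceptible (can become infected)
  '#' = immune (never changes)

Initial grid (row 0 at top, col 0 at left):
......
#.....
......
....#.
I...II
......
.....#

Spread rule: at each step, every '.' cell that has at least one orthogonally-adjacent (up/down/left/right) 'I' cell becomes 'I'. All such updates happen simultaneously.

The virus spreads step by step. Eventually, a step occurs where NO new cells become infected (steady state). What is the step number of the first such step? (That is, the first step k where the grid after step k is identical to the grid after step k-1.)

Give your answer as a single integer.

Step 0 (initial): 3 infected
Step 1: +7 new -> 10 infected
Step 2: +9 new -> 19 infected
Step 3: +8 new -> 27 infected
Step 4: +6 new -> 33 infected
Step 5: +4 new -> 37 infected
Step 6: +2 new -> 39 infected
Step 7: +0 new -> 39 infected

Answer: 7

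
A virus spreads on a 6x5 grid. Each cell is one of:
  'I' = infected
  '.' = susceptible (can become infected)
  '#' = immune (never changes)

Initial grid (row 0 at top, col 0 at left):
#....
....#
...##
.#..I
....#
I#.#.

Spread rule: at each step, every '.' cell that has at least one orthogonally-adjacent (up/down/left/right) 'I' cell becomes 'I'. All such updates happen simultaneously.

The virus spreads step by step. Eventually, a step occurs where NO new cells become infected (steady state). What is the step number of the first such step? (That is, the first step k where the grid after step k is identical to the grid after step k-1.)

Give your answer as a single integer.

Answer: 8

Derivation:
Step 0 (initial): 2 infected
Step 1: +2 new -> 4 infected
Step 2: +4 new -> 8 infected
Step 3: +3 new -> 11 infected
Step 4: +4 new -> 15 infected
Step 5: +3 new -> 18 infected
Step 6: +2 new -> 20 infected
Step 7: +1 new -> 21 infected
Step 8: +0 new -> 21 infected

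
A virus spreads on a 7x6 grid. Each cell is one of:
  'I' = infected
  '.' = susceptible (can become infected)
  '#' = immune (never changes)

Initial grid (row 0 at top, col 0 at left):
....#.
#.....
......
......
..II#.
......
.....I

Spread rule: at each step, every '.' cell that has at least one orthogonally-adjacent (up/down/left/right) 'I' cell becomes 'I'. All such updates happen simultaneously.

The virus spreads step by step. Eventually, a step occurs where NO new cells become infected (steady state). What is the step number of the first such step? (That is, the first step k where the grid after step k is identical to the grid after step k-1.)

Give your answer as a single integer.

Step 0 (initial): 3 infected
Step 1: +7 new -> 10 infected
Step 2: +10 new -> 20 infected
Step 3: +8 new -> 28 infected
Step 4: +7 new -> 35 infected
Step 5: +2 new -> 37 infected
Step 6: +2 new -> 39 infected
Step 7: +0 new -> 39 infected

Answer: 7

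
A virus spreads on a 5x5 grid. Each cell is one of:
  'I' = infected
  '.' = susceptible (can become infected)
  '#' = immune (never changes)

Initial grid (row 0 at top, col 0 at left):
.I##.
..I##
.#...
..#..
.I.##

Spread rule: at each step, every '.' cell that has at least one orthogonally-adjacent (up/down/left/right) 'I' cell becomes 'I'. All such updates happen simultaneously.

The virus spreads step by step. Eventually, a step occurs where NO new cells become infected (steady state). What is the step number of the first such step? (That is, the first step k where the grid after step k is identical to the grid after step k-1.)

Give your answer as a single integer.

Answer: 5

Derivation:
Step 0 (initial): 3 infected
Step 1: +6 new -> 9 infected
Step 2: +3 new -> 12 infected
Step 3: +3 new -> 15 infected
Step 4: +1 new -> 16 infected
Step 5: +0 new -> 16 infected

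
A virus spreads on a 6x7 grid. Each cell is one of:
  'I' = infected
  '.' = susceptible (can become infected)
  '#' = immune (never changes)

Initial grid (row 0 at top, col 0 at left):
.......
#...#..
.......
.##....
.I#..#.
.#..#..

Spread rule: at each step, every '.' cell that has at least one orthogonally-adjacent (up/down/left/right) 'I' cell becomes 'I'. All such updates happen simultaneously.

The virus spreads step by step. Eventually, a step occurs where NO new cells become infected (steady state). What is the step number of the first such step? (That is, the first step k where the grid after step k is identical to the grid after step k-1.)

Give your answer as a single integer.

Answer: 14

Derivation:
Step 0 (initial): 1 infected
Step 1: +1 new -> 2 infected
Step 2: +2 new -> 4 infected
Step 3: +1 new -> 5 infected
Step 4: +1 new -> 6 infected
Step 5: +2 new -> 8 infected
Step 6: +3 new -> 11 infected
Step 7: +5 new -> 16 infected
Step 8: +4 new -> 20 infected
Step 9: +6 new -> 26 infected
Step 10: +4 new -> 30 infected
Step 11: +2 new -> 32 infected
Step 12: +1 new -> 33 infected
Step 13: +1 new -> 34 infected
Step 14: +0 new -> 34 infected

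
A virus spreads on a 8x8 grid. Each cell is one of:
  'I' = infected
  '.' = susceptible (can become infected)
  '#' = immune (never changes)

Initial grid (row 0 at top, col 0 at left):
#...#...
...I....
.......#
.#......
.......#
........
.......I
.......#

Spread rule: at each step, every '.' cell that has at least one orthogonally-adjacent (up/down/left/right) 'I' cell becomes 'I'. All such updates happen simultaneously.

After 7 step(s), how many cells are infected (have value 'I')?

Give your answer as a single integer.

Step 0 (initial): 2 infected
Step 1: +6 new -> 8 infected
Step 2: +9 new -> 17 infected
Step 3: +13 new -> 30 infected
Step 4: +13 new -> 43 infected
Step 5: +7 new -> 50 infected
Step 6: +4 new -> 54 infected
Step 7: +3 new -> 57 infected

Answer: 57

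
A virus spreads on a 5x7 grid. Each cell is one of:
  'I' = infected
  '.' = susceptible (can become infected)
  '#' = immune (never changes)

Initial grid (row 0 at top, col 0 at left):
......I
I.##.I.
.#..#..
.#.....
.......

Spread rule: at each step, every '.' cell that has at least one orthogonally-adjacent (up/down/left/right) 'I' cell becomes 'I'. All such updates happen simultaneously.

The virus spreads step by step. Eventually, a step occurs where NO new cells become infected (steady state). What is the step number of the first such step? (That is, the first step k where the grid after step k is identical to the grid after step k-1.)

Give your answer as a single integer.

Answer: 7

Derivation:
Step 0 (initial): 3 infected
Step 1: +7 new -> 10 infected
Step 2: +5 new -> 15 infected
Step 3: +6 new -> 21 infected
Step 4: +4 new -> 25 infected
Step 5: +4 new -> 29 infected
Step 6: +1 new -> 30 infected
Step 7: +0 new -> 30 infected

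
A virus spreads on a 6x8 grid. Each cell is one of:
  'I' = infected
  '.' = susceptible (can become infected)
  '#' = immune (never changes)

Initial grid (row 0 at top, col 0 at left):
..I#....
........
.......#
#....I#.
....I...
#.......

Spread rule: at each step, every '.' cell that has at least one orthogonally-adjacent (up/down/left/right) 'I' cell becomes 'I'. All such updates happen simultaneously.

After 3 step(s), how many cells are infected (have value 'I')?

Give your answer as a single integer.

Answer: 33

Derivation:
Step 0 (initial): 3 infected
Step 1: +7 new -> 10 infected
Step 2: +12 new -> 22 infected
Step 3: +11 new -> 33 infected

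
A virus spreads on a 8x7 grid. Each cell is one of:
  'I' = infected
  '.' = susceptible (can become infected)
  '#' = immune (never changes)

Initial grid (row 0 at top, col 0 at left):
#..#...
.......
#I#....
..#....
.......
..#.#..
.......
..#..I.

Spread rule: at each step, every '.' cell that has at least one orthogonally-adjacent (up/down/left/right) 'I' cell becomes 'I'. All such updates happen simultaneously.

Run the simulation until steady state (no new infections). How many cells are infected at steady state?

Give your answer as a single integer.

Step 0 (initial): 2 infected
Step 1: +5 new -> 7 infected
Step 2: +9 new -> 16 infected
Step 3: +8 new -> 24 infected
Step 4: +10 new -> 34 infected
Step 5: +9 new -> 43 infected
Step 6: +4 new -> 47 infected
Step 7: +1 new -> 48 infected
Step 8: +0 new -> 48 infected

Answer: 48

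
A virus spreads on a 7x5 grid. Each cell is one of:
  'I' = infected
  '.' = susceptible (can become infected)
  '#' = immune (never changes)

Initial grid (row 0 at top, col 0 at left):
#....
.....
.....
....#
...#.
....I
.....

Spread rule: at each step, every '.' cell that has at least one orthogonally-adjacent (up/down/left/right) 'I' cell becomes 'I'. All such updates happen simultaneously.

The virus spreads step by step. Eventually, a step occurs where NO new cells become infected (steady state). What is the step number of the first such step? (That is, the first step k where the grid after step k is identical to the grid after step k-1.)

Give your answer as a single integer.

Answer: 10

Derivation:
Step 0 (initial): 1 infected
Step 1: +3 new -> 4 infected
Step 2: +2 new -> 6 infected
Step 3: +3 new -> 9 infected
Step 4: +4 new -> 13 infected
Step 5: +5 new -> 18 infected
Step 6: +4 new -> 22 infected
Step 7: +5 new -> 27 infected
Step 8: +4 new -> 31 infected
Step 9: +1 new -> 32 infected
Step 10: +0 new -> 32 infected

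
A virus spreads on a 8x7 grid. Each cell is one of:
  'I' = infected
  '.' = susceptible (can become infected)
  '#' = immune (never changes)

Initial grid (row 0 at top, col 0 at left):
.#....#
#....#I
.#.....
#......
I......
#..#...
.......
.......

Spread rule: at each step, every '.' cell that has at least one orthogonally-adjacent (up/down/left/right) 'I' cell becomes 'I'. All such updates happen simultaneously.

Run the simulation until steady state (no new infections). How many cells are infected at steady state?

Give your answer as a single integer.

Step 0 (initial): 2 infected
Step 1: +2 new -> 4 infected
Step 2: +5 new -> 9 infected
Step 3: +7 new -> 16 infected
Step 4: +11 new -> 27 infected
Step 5: +9 new -> 36 infected
Step 6: +8 new -> 44 infected
Step 7: +2 new -> 46 infected
Step 8: +0 new -> 46 infected

Answer: 46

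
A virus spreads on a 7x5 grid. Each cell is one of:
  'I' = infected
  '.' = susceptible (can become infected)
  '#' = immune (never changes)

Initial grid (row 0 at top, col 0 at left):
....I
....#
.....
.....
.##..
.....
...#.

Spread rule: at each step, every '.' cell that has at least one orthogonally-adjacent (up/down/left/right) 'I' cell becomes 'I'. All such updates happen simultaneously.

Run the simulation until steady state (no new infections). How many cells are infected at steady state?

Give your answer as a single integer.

Step 0 (initial): 1 infected
Step 1: +1 new -> 2 infected
Step 2: +2 new -> 4 infected
Step 3: +3 new -> 7 infected
Step 4: +5 new -> 12 infected
Step 5: +5 new -> 17 infected
Step 6: +4 new -> 21 infected
Step 7: +3 new -> 24 infected
Step 8: +4 new -> 28 infected
Step 9: +2 new -> 30 infected
Step 10: +1 new -> 31 infected
Step 11: +0 new -> 31 infected

Answer: 31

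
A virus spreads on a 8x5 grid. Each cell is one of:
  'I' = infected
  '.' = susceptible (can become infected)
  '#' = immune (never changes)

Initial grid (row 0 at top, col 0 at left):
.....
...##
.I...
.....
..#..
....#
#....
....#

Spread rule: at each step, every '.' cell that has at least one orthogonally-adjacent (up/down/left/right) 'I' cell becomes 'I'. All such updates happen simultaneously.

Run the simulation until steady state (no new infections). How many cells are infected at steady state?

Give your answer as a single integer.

Answer: 34

Derivation:
Step 0 (initial): 1 infected
Step 1: +4 new -> 5 infected
Step 2: +7 new -> 12 infected
Step 3: +6 new -> 18 infected
Step 4: +6 new -> 24 infected
Step 5: +5 new -> 29 infected
Step 6: +3 new -> 32 infected
Step 7: +2 new -> 34 infected
Step 8: +0 new -> 34 infected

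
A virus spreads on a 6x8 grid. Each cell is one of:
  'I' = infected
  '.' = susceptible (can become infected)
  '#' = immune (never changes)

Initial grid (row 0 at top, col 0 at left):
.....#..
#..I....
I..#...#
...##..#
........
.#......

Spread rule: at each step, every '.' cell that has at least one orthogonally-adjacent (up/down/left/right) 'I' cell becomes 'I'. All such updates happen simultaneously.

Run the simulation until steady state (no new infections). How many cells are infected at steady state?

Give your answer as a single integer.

Answer: 40

Derivation:
Step 0 (initial): 2 infected
Step 1: +5 new -> 7 infected
Step 2: +8 new -> 15 infected
Step 3: +6 new -> 21 infected
Step 4: +6 new -> 27 infected
Step 5: +5 new -> 32 infected
Step 6: +4 new -> 36 infected
Step 7: +3 new -> 39 infected
Step 8: +1 new -> 40 infected
Step 9: +0 new -> 40 infected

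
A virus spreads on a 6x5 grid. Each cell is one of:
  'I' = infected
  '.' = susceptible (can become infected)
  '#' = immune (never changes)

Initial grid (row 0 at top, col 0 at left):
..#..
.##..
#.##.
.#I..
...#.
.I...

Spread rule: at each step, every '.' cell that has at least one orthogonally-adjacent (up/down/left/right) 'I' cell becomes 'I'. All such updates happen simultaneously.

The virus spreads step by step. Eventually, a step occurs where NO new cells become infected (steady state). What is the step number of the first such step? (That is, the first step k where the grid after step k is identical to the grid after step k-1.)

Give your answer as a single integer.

Answer: 7

Derivation:
Step 0 (initial): 2 infected
Step 1: +5 new -> 7 infected
Step 2: +3 new -> 10 infected
Step 3: +4 new -> 14 infected
Step 4: +1 new -> 15 infected
Step 5: +2 new -> 17 infected
Step 6: +1 new -> 18 infected
Step 7: +0 new -> 18 infected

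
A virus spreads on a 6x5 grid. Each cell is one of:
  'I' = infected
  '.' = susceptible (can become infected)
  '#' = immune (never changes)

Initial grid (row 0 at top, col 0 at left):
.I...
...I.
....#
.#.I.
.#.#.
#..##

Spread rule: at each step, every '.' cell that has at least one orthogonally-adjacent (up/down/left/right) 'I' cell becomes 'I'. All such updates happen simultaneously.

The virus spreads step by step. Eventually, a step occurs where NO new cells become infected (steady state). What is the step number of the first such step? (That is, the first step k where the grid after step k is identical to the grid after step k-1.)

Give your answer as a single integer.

Answer: 6

Derivation:
Step 0 (initial): 3 infected
Step 1: +9 new -> 12 infected
Step 2: +6 new -> 18 infected
Step 3: +2 new -> 20 infected
Step 4: +2 new -> 22 infected
Step 5: +1 new -> 23 infected
Step 6: +0 new -> 23 infected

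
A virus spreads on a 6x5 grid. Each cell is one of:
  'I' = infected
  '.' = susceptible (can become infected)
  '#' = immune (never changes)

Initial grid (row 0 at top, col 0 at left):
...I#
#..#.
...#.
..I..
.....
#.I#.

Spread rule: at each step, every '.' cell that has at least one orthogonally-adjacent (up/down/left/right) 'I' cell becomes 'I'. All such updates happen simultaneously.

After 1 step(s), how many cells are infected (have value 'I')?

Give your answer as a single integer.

Step 0 (initial): 3 infected
Step 1: +6 new -> 9 infected

Answer: 9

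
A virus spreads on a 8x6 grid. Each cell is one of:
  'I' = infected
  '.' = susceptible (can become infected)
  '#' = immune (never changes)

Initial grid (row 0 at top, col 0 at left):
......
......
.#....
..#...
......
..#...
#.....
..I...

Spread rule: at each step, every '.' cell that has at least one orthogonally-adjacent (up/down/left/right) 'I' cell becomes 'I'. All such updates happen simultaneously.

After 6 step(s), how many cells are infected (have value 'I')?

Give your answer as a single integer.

Step 0 (initial): 1 infected
Step 1: +3 new -> 4 infected
Step 2: +4 new -> 8 infected
Step 3: +4 new -> 12 infected
Step 4: +5 new -> 17 infected
Step 5: +6 new -> 23 infected
Step 6: +4 new -> 27 infected

Answer: 27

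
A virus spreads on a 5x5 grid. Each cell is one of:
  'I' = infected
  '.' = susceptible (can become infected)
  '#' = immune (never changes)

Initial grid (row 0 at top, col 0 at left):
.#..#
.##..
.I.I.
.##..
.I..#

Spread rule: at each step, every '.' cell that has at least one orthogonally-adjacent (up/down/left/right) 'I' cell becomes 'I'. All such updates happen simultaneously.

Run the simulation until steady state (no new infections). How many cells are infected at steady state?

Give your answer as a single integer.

Answer: 18

Derivation:
Step 0 (initial): 3 infected
Step 1: +7 new -> 10 infected
Step 2: +6 new -> 16 infected
Step 3: +2 new -> 18 infected
Step 4: +0 new -> 18 infected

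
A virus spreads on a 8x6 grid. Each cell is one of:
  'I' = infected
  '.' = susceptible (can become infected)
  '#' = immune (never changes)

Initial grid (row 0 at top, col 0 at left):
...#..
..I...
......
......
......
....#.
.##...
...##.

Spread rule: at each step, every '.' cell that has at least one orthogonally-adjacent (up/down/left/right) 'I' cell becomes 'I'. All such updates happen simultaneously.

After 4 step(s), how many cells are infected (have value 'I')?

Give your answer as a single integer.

Step 0 (initial): 1 infected
Step 1: +4 new -> 5 infected
Step 2: +6 new -> 11 infected
Step 3: +8 new -> 19 infected
Step 4: +7 new -> 26 infected

Answer: 26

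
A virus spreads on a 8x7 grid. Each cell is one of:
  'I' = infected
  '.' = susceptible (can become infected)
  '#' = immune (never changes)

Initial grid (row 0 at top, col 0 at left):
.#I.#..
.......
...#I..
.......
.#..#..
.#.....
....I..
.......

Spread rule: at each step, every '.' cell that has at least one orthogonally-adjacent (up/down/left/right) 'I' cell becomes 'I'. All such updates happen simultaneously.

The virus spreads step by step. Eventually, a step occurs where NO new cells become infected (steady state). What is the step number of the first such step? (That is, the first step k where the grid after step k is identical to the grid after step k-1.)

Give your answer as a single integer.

Answer: 7

Derivation:
Step 0 (initial): 3 infected
Step 1: +9 new -> 12 infected
Step 2: +13 new -> 25 infected
Step 3: +13 new -> 38 infected
Step 4: +8 new -> 46 infected
Step 5: +3 new -> 49 infected
Step 6: +1 new -> 50 infected
Step 7: +0 new -> 50 infected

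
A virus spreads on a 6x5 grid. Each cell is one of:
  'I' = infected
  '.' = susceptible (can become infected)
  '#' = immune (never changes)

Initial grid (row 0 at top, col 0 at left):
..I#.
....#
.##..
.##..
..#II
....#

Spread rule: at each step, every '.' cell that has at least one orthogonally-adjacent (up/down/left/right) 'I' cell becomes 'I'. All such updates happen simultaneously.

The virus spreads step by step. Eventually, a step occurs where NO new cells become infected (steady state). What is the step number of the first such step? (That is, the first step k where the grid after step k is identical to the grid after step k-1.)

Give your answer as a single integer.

Step 0 (initial): 3 infected
Step 1: +5 new -> 8 infected
Step 2: +6 new -> 14 infected
Step 3: +2 new -> 16 infected
Step 4: +3 new -> 19 infected
Step 5: +2 new -> 21 infected
Step 6: +0 new -> 21 infected

Answer: 6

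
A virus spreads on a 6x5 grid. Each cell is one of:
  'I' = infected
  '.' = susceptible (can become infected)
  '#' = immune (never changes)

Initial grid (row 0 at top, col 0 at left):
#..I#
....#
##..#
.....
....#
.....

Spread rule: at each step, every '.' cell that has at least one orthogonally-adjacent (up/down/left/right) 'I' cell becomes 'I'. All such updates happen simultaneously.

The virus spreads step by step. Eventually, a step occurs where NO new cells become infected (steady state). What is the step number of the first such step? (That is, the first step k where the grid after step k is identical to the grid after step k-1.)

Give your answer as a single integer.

Step 0 (initial): 1 infected
Step 1: +2 new -> 3 infected
Step 2: +3 new -> 6 infected
Step 3: +3 new -> 9 infected
Step 4: +4 new -> 13 infected
Step 5: +3 new -> 16 infected
Step 6: +4 new -> 20 infected
Step 7: +2 new -> 22 infected
Step 8: +1 new -> 23 infected
Step 9: +0 new -> 23 infected

Answer: 9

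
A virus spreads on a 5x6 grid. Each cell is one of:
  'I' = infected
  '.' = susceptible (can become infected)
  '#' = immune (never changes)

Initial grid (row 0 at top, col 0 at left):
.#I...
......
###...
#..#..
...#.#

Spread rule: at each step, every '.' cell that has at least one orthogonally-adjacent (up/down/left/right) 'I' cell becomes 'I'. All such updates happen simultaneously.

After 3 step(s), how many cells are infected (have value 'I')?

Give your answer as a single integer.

Step 0 (initial): 1 infected
Step 1: +2 new -> 3 infected
Step 2: +3 new -> 6 infected
Step 3: +4 new -> 10 infected

Answer: 10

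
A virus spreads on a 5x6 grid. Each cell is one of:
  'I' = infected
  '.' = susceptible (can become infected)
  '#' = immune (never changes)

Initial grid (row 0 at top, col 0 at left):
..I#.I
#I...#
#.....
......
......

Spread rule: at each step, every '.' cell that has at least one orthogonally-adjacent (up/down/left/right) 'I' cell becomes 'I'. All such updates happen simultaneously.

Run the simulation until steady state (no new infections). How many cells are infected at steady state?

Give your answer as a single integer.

Answer: 26

Derivation:
Step 0 (initial): 3 infected
Step 1: +4 new -> 7 infected
Step 2: +5 new -> 12 infected
Step 3: +5 new -> 17 infected
Step 4: +5 new -> 22 infected
Step 5: +3 new -> 25 infected
Step 6: +1 new -> 26 infected
Step 7: +0 new -> 26 infected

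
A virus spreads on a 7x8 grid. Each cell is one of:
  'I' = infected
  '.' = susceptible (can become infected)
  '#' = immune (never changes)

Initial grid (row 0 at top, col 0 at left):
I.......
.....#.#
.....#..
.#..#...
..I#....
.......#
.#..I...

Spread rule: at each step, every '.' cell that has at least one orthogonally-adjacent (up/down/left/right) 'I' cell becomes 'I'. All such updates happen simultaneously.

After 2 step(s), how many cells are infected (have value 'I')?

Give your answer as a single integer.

Answer: 23

Derivation:
Step 0 (initial): 3 infected
Step 1: +8 new -> 11 infected
Step 2: +12 new -> 23 infected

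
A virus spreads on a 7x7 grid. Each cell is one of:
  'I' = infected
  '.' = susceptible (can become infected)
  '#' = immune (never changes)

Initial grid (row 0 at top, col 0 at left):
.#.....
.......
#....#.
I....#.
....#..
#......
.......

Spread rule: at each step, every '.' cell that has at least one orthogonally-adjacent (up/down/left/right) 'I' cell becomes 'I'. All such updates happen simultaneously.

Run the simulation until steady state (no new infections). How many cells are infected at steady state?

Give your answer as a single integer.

Step 0 (initial): 1 infected
Step 1: +2 new -> 3 infected
Step 2: +3 new -> 6 infected
Step 3: +5 new -> 11 infected
Step 4: +7 new -> 18 infected
Step 5: +7 new -> 25 infected
Step 6: +4 new -> 29 infected
Step 7: +4 new -> 33 infected
Step 8: +5 new -> 38 infected
Step 9: +4 new -> 42 infected
Step 10: +1 new -> 43 infected
Step 11: +0 new -> 43 infected

Answer: 43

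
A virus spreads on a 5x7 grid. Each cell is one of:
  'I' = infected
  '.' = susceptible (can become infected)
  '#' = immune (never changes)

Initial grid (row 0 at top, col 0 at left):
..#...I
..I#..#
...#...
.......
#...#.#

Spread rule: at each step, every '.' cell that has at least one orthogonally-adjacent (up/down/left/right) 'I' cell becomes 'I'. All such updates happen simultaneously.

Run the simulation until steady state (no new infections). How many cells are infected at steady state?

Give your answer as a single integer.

Answer: 28

Derivation:
Step 0 (initial): 2 infected
Step 1: +3 new -> 5 infected
Step 2: +6 new -> 11 infected
Step 3: +8 new -> 19 infected
Step 4: +7 new -> 26 infected
Step 5: +2 new -> 28 infected
Step 6: +0 new -> 28 infected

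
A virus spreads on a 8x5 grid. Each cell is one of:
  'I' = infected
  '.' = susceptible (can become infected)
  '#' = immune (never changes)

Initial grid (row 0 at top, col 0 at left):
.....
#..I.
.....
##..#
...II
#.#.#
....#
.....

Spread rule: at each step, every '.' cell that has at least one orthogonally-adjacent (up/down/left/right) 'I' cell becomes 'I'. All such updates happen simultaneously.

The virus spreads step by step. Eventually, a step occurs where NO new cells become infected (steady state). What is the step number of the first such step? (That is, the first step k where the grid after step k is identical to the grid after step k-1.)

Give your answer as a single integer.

Step 0 (initial): 3 infected
Step 1: +7 new -> 10 infected
Step 2: +8 new -> 18 infected
Step 3: +6 new -> 24 infected
Step 4: +5 new -> 29 infected
Step 5: +2 new -> 31 infected
Step 6: +1 new -> 32 infected
Step 7: +0 new -> 32 infected

Answer: 7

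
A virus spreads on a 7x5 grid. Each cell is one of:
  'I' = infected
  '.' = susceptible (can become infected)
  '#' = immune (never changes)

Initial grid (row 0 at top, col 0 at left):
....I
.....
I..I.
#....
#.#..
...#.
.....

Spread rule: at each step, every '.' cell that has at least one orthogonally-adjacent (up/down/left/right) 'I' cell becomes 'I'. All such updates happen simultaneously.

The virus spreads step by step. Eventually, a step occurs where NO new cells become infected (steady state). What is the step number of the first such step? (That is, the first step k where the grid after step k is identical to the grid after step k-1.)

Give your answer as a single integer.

Answer: 7

Derivation:
Step 0 (initial): 3 infected
Step 1: +8 new -> 11 infected
Step 2: +8 new -> 19 infected
Step 3: +3 new -> 22 infected
Step 4: +2 new -> 24 infected
Step 5: +4 new -> 28 infected
Step 6: +3 new -> 31 infected
Step 7: +0 new -> 31 infected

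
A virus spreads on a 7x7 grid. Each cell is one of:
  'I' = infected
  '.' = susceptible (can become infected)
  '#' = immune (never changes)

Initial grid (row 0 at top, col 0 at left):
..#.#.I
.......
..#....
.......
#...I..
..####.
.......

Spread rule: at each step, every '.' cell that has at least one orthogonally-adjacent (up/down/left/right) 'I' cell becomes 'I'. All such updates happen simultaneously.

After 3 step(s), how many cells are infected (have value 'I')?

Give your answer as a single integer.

Step 0 (initial): 2 infected
Step 1: +5 new -> 7 infected
Step 2: +7 new -> 14 infected
Step 3: +7 new -> 21 infected

Answer: 21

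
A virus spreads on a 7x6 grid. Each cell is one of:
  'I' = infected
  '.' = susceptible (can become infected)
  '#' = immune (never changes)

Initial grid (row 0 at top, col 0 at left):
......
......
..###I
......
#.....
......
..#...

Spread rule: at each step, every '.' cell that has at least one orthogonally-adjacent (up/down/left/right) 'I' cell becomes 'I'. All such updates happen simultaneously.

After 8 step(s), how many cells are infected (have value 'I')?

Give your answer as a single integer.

Step 0 (initial): 1 infected
Step 1: +2 new -> 3 infected
Step 2: +4 new -> 7 infected
Step 3: +5 new -> 12 infected
Step 4: +6 new -> 18 infected
Step 5: +6 new -> 24 infected
Step 6: +7 new -> 31 infected
Step 7: +3 new -> 34 infected
Step 8: +2 new -> 36 infected

Answer: 36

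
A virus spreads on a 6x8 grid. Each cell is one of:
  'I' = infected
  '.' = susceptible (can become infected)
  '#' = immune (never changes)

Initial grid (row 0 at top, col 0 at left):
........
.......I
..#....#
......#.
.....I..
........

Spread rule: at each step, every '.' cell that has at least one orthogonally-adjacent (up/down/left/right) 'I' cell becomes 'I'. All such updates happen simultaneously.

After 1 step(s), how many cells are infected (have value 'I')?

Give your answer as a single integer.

Step 0 (initial): 2 infected
Step 1: +6 new -> 8 infected

Answer: 8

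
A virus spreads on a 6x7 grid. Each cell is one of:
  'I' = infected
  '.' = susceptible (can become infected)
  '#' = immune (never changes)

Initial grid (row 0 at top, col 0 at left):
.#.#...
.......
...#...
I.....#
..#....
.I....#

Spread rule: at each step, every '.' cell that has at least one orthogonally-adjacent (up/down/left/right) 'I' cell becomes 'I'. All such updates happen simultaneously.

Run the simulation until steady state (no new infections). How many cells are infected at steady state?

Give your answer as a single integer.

Step 0 (initial): 2 infected
Step 1: +6 new -> 8 infected
Step 2: +4 new -> 12 infected
Step 3: +6 new -> 18 infected
Step 4: +4 new -> 22 infected
Step 5: +5 new -> 27 infected
Step 6: +3 new -> 30 infected
Step 7: +3 new -> 33 infected
Step 8: +2 new -> 35 infected
Step 9: +1 new -> 36 infected
Step 10: +0 new -> 36 infected

Answer: 36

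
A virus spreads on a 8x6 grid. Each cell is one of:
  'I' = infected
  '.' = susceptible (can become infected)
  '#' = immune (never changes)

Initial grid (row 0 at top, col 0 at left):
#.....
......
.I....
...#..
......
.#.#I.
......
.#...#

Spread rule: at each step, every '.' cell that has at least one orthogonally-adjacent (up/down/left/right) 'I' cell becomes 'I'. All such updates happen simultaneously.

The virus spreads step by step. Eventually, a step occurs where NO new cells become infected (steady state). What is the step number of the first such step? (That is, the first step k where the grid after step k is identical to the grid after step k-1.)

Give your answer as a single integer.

Step 0 (initial): 2 infected
Step 1: +7 new -> 9 infected
Step 2: +13 new -> 22 infected
Step 3: +8 new -> 30 infected
Step 4: +7 new -> 37 infected
Step 5: +3 new -> 40 infected
Step 6: +2 new -> 42 infected
Step 7: +0 new -> 42 infected

Answer: 7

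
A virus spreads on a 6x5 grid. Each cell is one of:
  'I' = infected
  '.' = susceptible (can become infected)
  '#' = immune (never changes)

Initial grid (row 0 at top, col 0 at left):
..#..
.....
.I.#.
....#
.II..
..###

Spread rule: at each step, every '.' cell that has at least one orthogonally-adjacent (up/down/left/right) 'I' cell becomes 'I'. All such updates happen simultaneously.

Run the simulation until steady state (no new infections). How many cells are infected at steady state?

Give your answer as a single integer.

Answer: 24

Derivation:
Step 0 (initial): 3 infected
Step 1: +8 new -> 11 infected
Step 2: +7 new -> 18 infected
Step 3: +2 new -> 20 infected
Step 4: +2 new -> 22 infected
Step 5: +2 new -> 24 infected
Step 6: +0 new -> 24 infected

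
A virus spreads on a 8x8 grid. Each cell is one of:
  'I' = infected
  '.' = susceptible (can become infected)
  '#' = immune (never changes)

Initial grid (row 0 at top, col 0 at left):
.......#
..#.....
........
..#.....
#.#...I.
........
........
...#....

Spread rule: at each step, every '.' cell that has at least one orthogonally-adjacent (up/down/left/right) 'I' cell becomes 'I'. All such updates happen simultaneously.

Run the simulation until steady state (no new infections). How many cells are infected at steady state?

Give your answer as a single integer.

Answer: 58

Derivation:
Step 0 (initial): 1 infected
Step 1: +4 new -> 5 infected
Step 2: +7 new -> 12 infected
Step 3: +9 new -> 21 infected
Step 4: +9 new -> 30 infected
Step 5: +6 new -> 36 infected
Step 6: +5 new -> 41 infected
Step 7: +6 new -> 47 infected
Step 8: +6 new -> 53 infected
Step 9: +4 new -> 57 infected
Step 10: +1 new -> 58 infected
Step 11: +0 new -> 58 infected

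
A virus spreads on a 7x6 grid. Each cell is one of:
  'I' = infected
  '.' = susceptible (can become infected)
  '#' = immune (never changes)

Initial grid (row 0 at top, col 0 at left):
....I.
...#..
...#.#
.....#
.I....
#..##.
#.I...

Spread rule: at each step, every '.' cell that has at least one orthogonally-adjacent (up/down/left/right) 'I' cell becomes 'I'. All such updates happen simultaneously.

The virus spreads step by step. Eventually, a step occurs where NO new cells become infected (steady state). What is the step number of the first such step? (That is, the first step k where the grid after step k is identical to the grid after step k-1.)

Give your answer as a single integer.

Answer: 5

Derivation:
Step 0 (initial): 3 infected
Step 1: +10 new -> 13 infected
Step 2: +8 new -> 21 infected
Step 3: +9 new -> 30 infected
Step 4: +4 new -> 34 infected
Step 5: +0 new -> 34 infected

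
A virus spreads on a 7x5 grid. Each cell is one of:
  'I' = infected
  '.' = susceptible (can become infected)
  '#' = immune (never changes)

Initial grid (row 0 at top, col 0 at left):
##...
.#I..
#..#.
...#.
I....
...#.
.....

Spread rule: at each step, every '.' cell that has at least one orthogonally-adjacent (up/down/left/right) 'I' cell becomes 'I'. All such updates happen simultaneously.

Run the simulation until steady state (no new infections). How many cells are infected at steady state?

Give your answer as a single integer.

Step 0 (initial): 2 infected
Step 1: +6 new -> 8 infected
Step 2: +8 new -> 16 infected
Step 3: +5 new -> 21 infected
Step 4: +3 new -> 24 infected
Step 5: +2 new -> 26 infected
Step 6: +1 new -> 27 infected
Step 7: +0 new -> 27 infected

Answer: 27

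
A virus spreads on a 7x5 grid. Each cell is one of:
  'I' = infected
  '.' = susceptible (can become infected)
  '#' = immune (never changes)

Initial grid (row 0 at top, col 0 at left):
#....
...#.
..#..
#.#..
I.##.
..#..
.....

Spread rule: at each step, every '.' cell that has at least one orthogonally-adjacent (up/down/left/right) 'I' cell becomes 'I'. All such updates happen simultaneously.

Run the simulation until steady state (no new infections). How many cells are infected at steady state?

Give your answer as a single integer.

Answer: 27

Derivation:
Step 0 (initial): 1 infected
Step 1: +2 new -> 3 infected
Step 2: +3 new -> 6 infected
Step 3: +2 new -> 8 infected
Step 4: +3 new -> 11 infected
Step 5: +4 new -> 15 infected
Step 6: +3 new -> 18 infected
Step 7: +2 new -> 20 infected
Step 8: +2 new -> 22 infected
Step 9: +2 new -> 24 infected
Step 10: +2 new -> 26 infected
Step 11: +1 new -> 27 infected
Step 12: +0 new -> 27 infected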